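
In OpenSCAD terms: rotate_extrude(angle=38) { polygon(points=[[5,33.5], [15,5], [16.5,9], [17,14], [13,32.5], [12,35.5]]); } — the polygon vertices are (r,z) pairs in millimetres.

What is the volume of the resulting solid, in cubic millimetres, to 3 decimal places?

Profile (r,z), 6 vertices: (5,33.5) (15,5) (16.5,9) (17,14) (13,32.5) (12,35.5)
edge 0: (5,33.5)→(15,5)  cross = 5·5 − 15·33.5 = -477.5000; (r_i+r_j)·cross = 20·-477.5000 = -9550.0000
edge 1: (15,5)→(16.5,9)  cross = 15·9 − 16.5·5 = 52.5000; (r_i+r_j)·cross = 31.5·52.5000 = 1653.7500
edge 2: (16.5,9)→(17,14)  cross = 16.5·14 − 17·9 = 78.0000; (r_i+r_j)·cross = 33.5·78.0000 = 2613.0000
edge 3: (17,14)→(13,32.5)  cross = 17·32.5 − 13·14 = 370.5000; (r_i+r_j)·cross = 30·370.5000 = 11115.0000
edge 4: (13,32.5)→(12,35.5)  cross = 13·35.5 − 12·32.5 = 71.5000; (r_i+r_j)·cross = 25·71.5000 = 1787.5000
edge 5: (12,35.5)→(5,33.5)  cross = 12·33.5 − 5·35.5 = 224.5000; (r_i+r_j)·cross = 17·224.5000 = 3816.5000
Σcross = 319.5000 → A = |Σcross|/2 = 159.7500 mm²
Σ(r_i+r_j)·cross = 11435.7500 → first moment M = |Σ|/6 = 1905.9583
R_c = M/A = 1905.9583/159.7500 = 11.9309 mm
θ = 38° = 0.663225 rad
V = θ·R_c·A = 0.663225·11.9309·159.7500 = 1264.079 mm³

Volume = 1264.079 mm³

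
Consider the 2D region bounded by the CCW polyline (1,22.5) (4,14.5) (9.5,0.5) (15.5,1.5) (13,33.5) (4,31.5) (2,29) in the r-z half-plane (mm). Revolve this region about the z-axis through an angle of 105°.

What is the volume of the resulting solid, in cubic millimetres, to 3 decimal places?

Profile (r,z), 7 vertices: (1,22.5) (4,14.5) (9.5,0.5) (15.5,1.5) (13,33.5) (4,31.5) (2,29)
edge 0: (1,22.5)→(4,14.5)  cross = 1·14.5 − 4·22.5 = -75.5000; (r_i+r_j)·cross = 5·-75.5000 = -377.5000
edge 1: (4,14.5)→(9.5,0.5)  cross = 4·0.5 − 9.5·14.5 = -135.7500; (r_i+r_j)·cross = 13.5·-135.7500 = -1832.6250
edge 2: (9.5,0.5)→(15.5,1.5)  cross = 9.5·1.5 − 15.5·0.5 = 6.5000; (r_i+r_j)·cross = 25·6.5000 = 162.5000
edge 3: (15.5,1.5)→(13,33.5)  cross = 15.5·33.5 − 13·1.5 = 499.7500; (r_i+r_j)·cross = 28.5·499.7500 = 14242.8750
edge 4: (13,33.5)→(4,31.5)  cross = 13·31.5 − 4·33.5 = 275.5000; (r_i+r_j)·cross = 17·275.5000 = 4683.5000
edge 5: (4,31.5)→(2,29)  cross = 4·29 − 2·31.5 = 53.0000; (r_i+r_j)·cross = 6·53.0000 = 318.0000
edge 6: (2,29)→(1,22.5)  cross = 2·22.5 − 1·29 = 16.0000; (r_i+r_j)·cross = 3·16.0000 = 48.0000
Σcross = 639.5000 → A = |Σcross|/2 = 319.7500 mm²
Σ(r_i+r_j)·cross = 17244.7500 → first moment M = |Σ|/6 = 2874.1250
R_c = M/A = 2874.1250/319.7500 = 8.9887 mm
θ = 105° = 1.832596 rad
V = θ·R_c·A = 1.832596·8.9887·319.7500 = 5267.109 mm³

Volume = 5267.109 mm³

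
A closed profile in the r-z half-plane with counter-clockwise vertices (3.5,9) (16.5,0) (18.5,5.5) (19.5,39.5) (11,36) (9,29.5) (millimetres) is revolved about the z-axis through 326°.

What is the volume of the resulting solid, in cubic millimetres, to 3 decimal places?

Profile (r,z), 6 vertices: (3.5,9) (16.5,0) (18.5,5.5) (19.5,39.5) (11,36) (9,29.5)
edge 0: (3.5,9)→(16.5,0)  cross = 3.5·0 − 16.5·9 = -148.5000; (r_i+r_j)·cross = 20·-148.5000 = -2970.0000
edge 1: (16.5,0)→(18.5,5.5)  cross = 16.5·5.5 − 18.5·0 = 90.7500; (r_i+r_j)·cross = 35·90.7500 = 3176.2500
edge 2: (18.5,5.5)→(19.5,39.5)  cross = 18.5·39.5 − 19.5·5.5 = 623.5000; (r_i+r_j)·cross = 38·623.5000 = 23693.0000
edge 3: (19.5,39.5)→(11,36)  cross = 19.5·36 − 11·39.5 = 267.5000; (r_i+r_j)·cross = 30.5·267.5000 = 8158.7500
edge 4: (11,36)→(9,29.5)  cross = 11·29.5 − 9·36 = 0.5000; (r_i+r_j)·cross = 20·0.5000 = 10.0000
edge 5: (9,29.5)→(3.5,9)  cross = 9·9 − 3.5·29.5 = -22.2500; (r_i+r_j)·cross = 12.5·-22.2500 = -278.1250
Σcross = 811.5000 → A = |Σcross|/2 = 405.7500 mm²
Σ(r_i+r_j)·cross = 31789.8750 → first moment M = |Σ|/6 = 5298.3125
R_c = M/A = 5298.3125/405.7500 = 13.0581 mm
θ = 326° = 5.689773 rad
V = θ·R_c·A = 5.689773·13.0581·405.7500 = 30146.197 mm³

Volume = 30146.197 mm³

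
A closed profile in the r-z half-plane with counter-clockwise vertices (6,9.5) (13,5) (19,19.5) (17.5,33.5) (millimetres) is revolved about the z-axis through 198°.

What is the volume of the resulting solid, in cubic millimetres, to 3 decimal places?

Profile (r,z), 4 vertices: (6,9.5) (13,5) (19,19.5) (17.5,33.5)
edge 0: (6,9.5)→(13,5)  cross = 6·5 − 13·9.5 = -93.5000; (r_i+r_j)·cross = 19·-93.5000 = -1776.5000
edge 1: (13,5)→(19,19.5)  cross = 13·19.5 − 19·5 = 158.5000; (r_i+r_j)·cross = 32·158.5000 = 5072.0000
edge 2: (19,19.5)→(17.5,33.5)  cross = 19·33.5 − 17.5·19.5 = 295.2500; (r_i+r_j)·cross = 36.5·295.2500 = 10776.6250
edge 3: (17.5,33.5)→(6,9.5)  cross = 17.5·9.5 − 6·33.5 = -34.7500; (r_i+r_j)·cross = 23.5·-34.7500 = -816.6250
Σcross = 325.5000 → A = |Σcross|/2 = 162.7500 mm²
Σ(r_i+r_j)·cross = 13255.5000 → first moment M = |Σ|/6 = 2209.2500
R_c = M/A = 2209.2500/162.7500 = 13.5745 mm
θ = 198° = 3.455752 rad
V = θ·R_c·A = 3.455752·13.5745·162.7500 = 7634.620 mm³

Volume = 7634.620 mm³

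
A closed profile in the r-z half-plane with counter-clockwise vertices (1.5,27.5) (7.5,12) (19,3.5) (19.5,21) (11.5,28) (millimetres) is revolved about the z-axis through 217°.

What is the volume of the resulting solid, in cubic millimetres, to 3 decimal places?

Volume = 11802.690 mm³

Profile (r,z), 5 vertices: (1.5,27.5) (7.5,12) (19,3.5) (19.5,21) (11.5,28)
edge 0: (1.5,27.5)→(7.5,12)  cross = 1.5·12 − 7.5·27.5 = -188.2500; (r_i+r_j)·cross = 9·-188.2500 = -1694.2500
edge 1: (7.5,12)→(19,3.5)  cross = 7.5·3.5 − 19·12 = -201.7500; (r_i+r_j)·cross = 26.5·-201.7500 = -5346.3750
edge 2: (19,3.5)→(19.5,21)  cross = 19·21 − 19.5·3.5 = 330.7500; (r_i+r_j)·cross = 38.5·330.7500 = 12733.8750
edge 3: (19.5,21)→(11.5,28)  cross = 19.5·28 − 11.5·21 = 304.5000; (r_i+r_j)·cross = 31·304.5000 = 9439.5000
edge 4: (11.5,28)→(1.5,27.5)  cross = 11.5·27.5 − 1.5·28 = 274.2500; (r_i+r_j)·cross = 13·274.2500 = 3565.2500
Σcross = 519.5000 → A = |Σcross|/2 = 259.7500 mm²
Σ(r_i+r_j)·cross = 18698.0000 → first moment M = |Σ|/6 = 3116.3333
R_c = M/A = 3116.3333/259.7500 = 11.9974 mm
θ = 217° = 3.787364 rad
V = θ·R_c·A = 3.787364·11.9974·259.7500 = 11802.690 mm³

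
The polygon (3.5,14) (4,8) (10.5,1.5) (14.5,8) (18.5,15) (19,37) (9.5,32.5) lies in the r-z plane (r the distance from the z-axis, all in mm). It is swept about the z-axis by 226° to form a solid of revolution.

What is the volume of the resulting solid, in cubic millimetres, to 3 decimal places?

Volume = 16646.376 mm³

Profile (r,z), 7 vertices: (3.5,14) (4,8) (10.5,1.5) (14.5,8) (18.5,15) (19,37) (9.5,32.5)
edge 0: (3.5,14)→(4,8)  cross = 3.5·8 − 4·14 = -28.0000; (r_i+r_j)·cross = 7.5·-28.0000 = -210.0000
edge 1: (4,8)→(10.5,1.5)  cross = 4·1.5 − 10.5·8 = -78.0000; (r_i+r_j)·cross = 14.5·-78.0000 = -1131.0000
edge 2: (10.5,1.5)→(14.5,8)  cross = 10.5·8 − 14.5·1.5 = 62.2500; (r_i+r_j)·cross = 25·62.2500 = 1556.2500
edge 3: (14.5,8)→(18.5,15)  cross = 14.5·15 − 18.5·8 = 69.5000; (r_i+r_j)·cross = 33·69.5000 = 2293.5000
edge 4: (18.5,15)→(19,37)  cross = 18.5·37 − 19·15 = 399.5000; (r_i+r_j)·cross = 37.5·399.5000 = 14981.2500
edge 5: (19,37)→(9.5,32.5)  cross = 19·32.5 − 9.5·37 = 266.0000; (r_i+r_j)·cross = 28.5·266.0000 = 7581.0000
edge 6: (9.5,32.5)→(3.5,14)  cross = 9.5·14 − 3.5·32.5 = 19.2500; (r_i+r_j)·cross = 13·19.2500 = 250.2500
Σcross = 710.5000 → A = |Σcross|/2 = 355.2500 mm²
Σ(r_i+r_j)·cross = 25321.2500 → first moment M = |Σ|/6 = 4220.2083
R_c = M/A = 4220.2083/355.2500 = 11.8795 mm
θ = 226° = 3.944444 rad
V = θ·R_c·A = 3.944444·11.8795·355.2500 = 16646.376 mm³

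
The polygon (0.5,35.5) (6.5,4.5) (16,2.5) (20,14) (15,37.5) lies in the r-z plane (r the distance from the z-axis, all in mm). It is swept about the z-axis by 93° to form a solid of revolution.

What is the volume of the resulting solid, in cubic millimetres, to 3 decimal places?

Volume = 8189.702 mm³

Profile (r,z), 5 vertices: (0.5,35.5) (6.5,4.5) (16,2.5) (20,14) (15,37.5)
edge 0: (0.5,35.5)→(6.5,4.5)  cross = 0.5·4.5 − 6.5·35.5 = -228.5000; (r_i+r_j)·cross = 7·-228.5000 = -1599.5000
edge 1: (6.5,4.5)→(16,2.5)  cross = 6.5·2.5 − 16·4.5 = -55.7500; (r_i+r_j)·cross = 22.5·-55.7500 = -1254.3750
edge 2: (16,2.5)→(20,14)  cross = 16·14 − 20·2.5 = 174.0000; (r_i+r_j)·cross = 36·174.0000 = 6264.0000
edge 3: (20,14)→(15,37.5)  cross = 20·37.5 − 15·14 = 540.0000; (r_i+r_j)·cross = 35·540.0000 = 18900.0000
edge 4: (15,37.5)→(0.5,35.5)  cross = 15·35.5 − 0.5·37.5 = 513.7500; (r_i+r_j)·cross = 15.5·513.7500 = 7963.1250
Σcross = 943.5000 → A = |Σcross|/2 = 471.7500 mm²
Σ(r_i+r_j)·cross = 30273.2500 → first moment M = |Σ|/6 = 5045.5417
R_c = M/A = 5045.5417/471.7500 = 10.6954 mm
θ = 93° = 1.623156 rad
V = θ·R_c·A = 1.623156·10.6954·471.7500 = 8189.702 mm³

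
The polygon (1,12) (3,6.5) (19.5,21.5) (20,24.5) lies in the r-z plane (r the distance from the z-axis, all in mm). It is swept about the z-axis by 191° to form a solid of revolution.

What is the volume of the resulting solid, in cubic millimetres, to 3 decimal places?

Profile (r,z), 4 vertices: (1,12) (3,6.5) (19.5,21.5) (20,24.5)
edge 0: (1,12)→(3,6.5)  cross = 1·6.5 − 3·12 = -29.5000; (r_i+r_j)·cross = 4·-29.5000 = -118.0000
edge 1: (3,6.5)→(19.5,21.5)  cross = 3·21.5 − 19.5·6.5 = -62.2500; (r_i+r_j)·cross = 22.5·-62.2500 = -1400.6250
edge 2: (19.5,21.5)→(20,24.5)  cross = 19.5·24.5 − 20·21.5 = 47.7500; (r_i+r_j)·cross = 39.5·47.7500 = 1886.1250
edge 3: (20,24.5)→(1,12)  cross = 20·12 − 1·24.5 = 215.5000; (r_i+r_j)·cross = 21·215.5000 = 4525.5000
Σcross = 171.5000 → A = |Σcross|/2 = 85.7500 mm²
Σ(r_i+r_j)·cross = 4893.0000 → first moment M = |Σ|/6 = 815.5000
R_c = M/A = 815.5000/85.7500 = 9.5102 mm
θ = 191° = 3.333579 rad
V = θ·R_c·A = 3.333579·9.5102·85.7500 = 2718.534 mm³

Volume = 2718.534 mm³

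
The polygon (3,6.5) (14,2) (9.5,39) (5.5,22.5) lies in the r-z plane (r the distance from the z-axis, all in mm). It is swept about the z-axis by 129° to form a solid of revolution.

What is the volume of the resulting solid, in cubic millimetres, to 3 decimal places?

Volume = 3999.510 mm³

Profile (r,z), 4 vertices: (3,6.5) (14,2) (9.5,39) (5.5,22.5)
edge 0: (3,6.5)→(14,2)  cross = 3·2 − 14·6.5 = -85.0000; (r_i+r_j)·cross = 17·-85.0000 = -1445.0000
edge 1: (14,2)→(9.5,39)  cross = 14·39 − 9.5·2 = 527.0000; (r_i+r_j)·cross = 23.5·527.0000 = 12384.5000
edge 2: (9.5,39)→(5.5,22.5)  cross = 9.5·22.5 − 5.5·39 = -0.7500; (r_i+r_j)·cross = 15·-0.7500 = -11.2500
edge 3: (5.5,22.5)→(3,6.5)  cross = 5.5·6.5 − 3·22.5 = -31.7500; (r_i+r_j)·cross = 8.5·-31.7500 = -269.8750
Σcross = 409.5000 → A = |Σcross|/2 = 204.7500 mm²
Σ(r_i+r_j)·cross = 10658.3750 → first moment M = |Σ|/6 = 1776.3958
R_c = M/A = 1776.3958/204.7500 = 8.6759 mm
θ = 129° = 2.251475 rad
V = θ·R_c·A = 2.251475·8.6759·204.7500 = 3999.510 mm³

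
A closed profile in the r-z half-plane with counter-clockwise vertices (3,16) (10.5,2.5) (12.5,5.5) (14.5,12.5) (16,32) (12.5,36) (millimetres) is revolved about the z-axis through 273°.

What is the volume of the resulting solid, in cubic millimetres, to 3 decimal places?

Volume = 11913.659 mm³

Profile (r,z), 6 vertices: (3,16) (10.5,2.5) (12.5,5.5) (14.5,12.5) (16,32) (12.5,36)
edge 0: (3,16)→(10.5,2.5)  cross = 3·2.5 − 10.5·16 = -160.5000; (r_i+r_j)·cross = 13.5·-160.5000 = -2166.7500
edge 1: (10.5,2.5)→(12.5,5.5)  cross = 10.5·5.5 − 12.5·2.5 = 26.5000; (r_i+r_j)·cross = 23·26.5000 = 609.5000
edge 2: (12.5,5.5)→(14.5,12.5)  cross = 12.5·12.5 − 14.5·5.5 = 76.5000; (r_i+r_j)·cross = 27·76.5000 = 2065.5000
edge 3: (14.5,12.5)→(16,32)  cross = 14.5·32 − 16·12.5 = 264.0000; (r_i+r_j)·cross = 30.5·264.0000 = 8052.0000
edge 4: (16,32)→(12.5,36)  cross = 16·36 − 12.5·32 = 176.0000; (r_i+r_j)·cross = 28.5·176.0000 = 5016.0000
edge 5: (12.5,36)→(3,16)  cross = 12.5·16 − 3·36 = 92.0000; (r_i+r_j)·cross = 15.5·92.0000 = 1426.0000
Σcross = 474.5000 → A = |Σcross|/2 = 237.2500 mm²
Σ(r_i+r_j)·cross = 15002.2500 → first moment M = |Σ|/6 = 2500.3750
R_c = M/A = 2500.3750/237.2500 = 10.5390 mm
θ = 273° = 4.764749 rad
V = θ·R_c·A = 4.764749·10.5390·237.2500 = 11913.659 mm³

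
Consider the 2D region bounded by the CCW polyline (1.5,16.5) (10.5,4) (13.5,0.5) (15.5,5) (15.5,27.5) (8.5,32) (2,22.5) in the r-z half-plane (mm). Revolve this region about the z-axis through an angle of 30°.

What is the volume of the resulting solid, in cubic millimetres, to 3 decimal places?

Profile (r,z), 7 vertices: (1.5,16.5) (10.5,4) (13.5,0.5) (15.5,5) (15.5,27.5) (8.5,32) (2,22.5)
edge 0: (1.5,16.5)→(10.5,4)  cross = 1.5·4 − 10.5·16.5 = -167.2500; (r_i+r_j)·cross = 12·-167.2500 = -2007.0000
edge 1: (10.5,4)→(13.5,0.5)  cross = 10.5·0.5 − 13.5·4 = -48.7500; (r_i+r_j)·cross = 24·-48.7500 = -1170.0000
edge 2: (13.5,0.5)→(15.5,5)  cross = 13.5·5 − 15.5·0.5 = 59.7500; (r_i+r_j)·cross = 29·59.7500 = 1732.7500
edge 3: (15.5,5)→(15.5,27.5)  cross = 15.5·27.5 − 15.5·5 = 348.7500; (r_i+r_j)·cross = 31·348.7500 = 10811.2500
edge 4: (15.5,27.5)→(8.5,32)  cross = 15.5·32 − 8.5·27.5 = 262.2500; (r_i+r_j)·cross = 24·262.2500 = 6294.0000
edge 5: (8.5,32)→(2,22.5)  cross = 8.5·22.5 − 2·32 = 127.2500; (r_i+r_j)·cross = 10.5·127.2500 = 1336.1250
edge 6: (2,22.5)→(1.5,16.5)  cross = 2·16.5 − 1.5·22.5 = -0.7500; (r_i+r_j)·cross = 3.5·-0.7500 = -2.6250
Σcross = 581.2500 → A = |Σcross|/2 = 290.6250 mm²
Σ(r_i+r_j)·cross = 16994.5000 → first moment M = |Σ|/6 = 2832.4167
R_c = M/A = 2832.4167/290.6250 = 9.7459 mm
θ = 30° = 0.523599 rad
V = θ·R_c·A = 0.523599·9.7459·290.6250 = 1483.050 mm³

Volume = 1483.050 mm³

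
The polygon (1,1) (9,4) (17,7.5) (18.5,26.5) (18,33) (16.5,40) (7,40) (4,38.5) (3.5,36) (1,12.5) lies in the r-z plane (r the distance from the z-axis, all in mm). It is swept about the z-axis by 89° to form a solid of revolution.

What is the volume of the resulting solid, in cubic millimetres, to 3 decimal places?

Profile (r,z), 10 vertices: (1,1) (9,4) (17,7.5) (18.5,26.5) (18,33) (16.5,40) (7,40) (4,38.5) (3.5,36) (1,12.5)
edge 0: (1,1)→(9,4)  cross = 1·4 − 9·1 = -5.0000; (r_i+r_j)·cross = 10·-5.0000 = -50.0000
edge 1: (9,4)→(17,7.5)  cross = 9·7.5 − 17·4 = -0.5000; (r_i+r_j)·cross = 26·-0.5000 = -13.0000
edge 2: (17,7.5)→(18.5,26.5)  cross = 17·26.5 − 18.5·7.5 = 311.7500; (r_i+r_j)·cross = 35.5·311.7500 = 11067.1250
edge 3: (18.5,26.5)→(18,33)  cross = 18.5·33 − 18·26.5 = 133.5000; (r_i+r_j)·cross = 36.5·133.5000 = 4872.7500
edge 4: (18,33)→(16.5,40)  cross = 18·40 − 16.5·33 = 175.5000; (r_i+r_j)·cross = 34.5·175.5000 = 6054.7500
edge 5: (16.5,40)→(7,40)  cross = 16.5·40 − 7·40 = 380.0000; (r_i+r_j)·cross = 23.5·380.0000 = 8930.0000
edge 6: (7,40)→(4,38.5)  cross = 7·38.5 − 4·40 = 109.5000; (r_i+r_j)·cross = 11·109.5000 = 1204.5000
edge 7: (4,38.5)→(3.5,36)  cross = 4·36 − 3.5·38.5 = 9.2500; (r_i+r_j)·cross = 7.5·9.2500 = 69.3750
edge 8: (3.5,36)→(1,12.5)  cross = 3.5·12.5 − 1·36 = 7.7500; (r_i+r_j)·cross = 4.5·7.7500 = 34.8750
edge 9: (1,12.5)→(1,1)  cross = 1·1 − 1·12.5 = -11.5000; (r_i+r_j)·cross = 2·-11.5000 = -23.0000
Σcross = 1110.2500 → A = |Σcross|/2 = 555.1250 mm²
Σ(r_i+r_j)·cross = 32147.3750 → first moment M = |Σ|/6 = 5357.8958
R_c = M/A = 5357.8958/555.1250 = 9.6517 mm
θ = 89° = 1.553343 rad
V = θ·R_c·A = 1.553343·9.6517·555.1250 = 8322.650 mm³

Volume = 8322.650 mm³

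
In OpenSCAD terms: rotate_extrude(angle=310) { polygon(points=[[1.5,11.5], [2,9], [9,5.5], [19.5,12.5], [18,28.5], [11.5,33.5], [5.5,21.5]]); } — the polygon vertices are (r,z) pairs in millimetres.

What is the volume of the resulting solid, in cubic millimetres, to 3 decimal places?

Volume = 19078.736 mm³

Profile (r,z), 7 vertices: (1.5,11.5) (2,9) (9,5.5) (19.5,12.5) (18,28.5) (11.5,33.5) (5.5,21.5)
edge 0: (1.5,11.5)→(2,9)  cross = 1.5·9 − 2·11.5 = -9.5000; (r_i+r_j)·cross = 3.5·-9.5000 = -33.2500
edge 1: (2,9)→(9,5.5)  cross = 2·5.5 − 9·9 = -70.0000; (r_i+r_j)·cross = 11·-70.0000 = -770.0000
edge 2: (9,5.5)→(19.5,12.5)  cross = 9·12.5 − 19.5·5.5 = 5.2500; (r_i+r_j)·cross = 28.5·5.2500 = 149.6250
edge 3: (19.5,12.5)→(18,28.5)  cross = 19.5·28.5 − 18·12.5 = 330.7500; (r_i+r_j)·cross = 37.5·330.7500 = 12403.1250
edge 4: (18,28.5)→(11.5,33.5)  cross = 18·33.5 − 11.5·28.5 = 275.2500; (r_i+r_j)·cross = 29.5·275.2500 = 8119.8750
edge 5: (11.5,33.5)→(5.5,21.5)  cross = 11.5·21.5 − 5.5·33.5 = 63.0000; (r_i+r_j)·cross = 17·63.0000 = 1071.0000
edge 6: (5.5,21.5)→(1.5,11.5)  cross = 5.5·11.5 − 1.5·21.5 = 31.0000; (r_i+r_j)·cross = 7·31.0000 = 217.0000
Σcross = 625.7500 → A = |Σcross|/2 = 312.8750 mm²
Σ(r_i+r_j)·cross = 21157.3750 → first moment M = |Σ|/6 = 3526.2292
R_c = M/A = 3526.2292/312.8750 = 11.2704 mm
θ = 310° = 5.410521 rad
V = θ·R_c·A = 5.410521·11.2704·312.8750 = 19078.736 mm³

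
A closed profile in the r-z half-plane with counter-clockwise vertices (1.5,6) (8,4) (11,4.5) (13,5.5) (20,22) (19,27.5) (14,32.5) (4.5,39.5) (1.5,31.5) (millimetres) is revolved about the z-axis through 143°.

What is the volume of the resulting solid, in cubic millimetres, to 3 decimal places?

Volume = 10827.963 mm³

Profile (r,z), 9 vertices: (1.5,6) (8,4) (11,4.5) (13,5.5) (20,22) (19,27.5) (14,32.5) (4.5,39.5) (1.5,31.5)
edge 0: (1.5,6)→(8,4)  cross = 1.5·4 − 8·6 = -42.0000; (r_i+r_j)·cross = 9.5·-42.0000 = -399.0000
edge 1: (8,4)→(11,4.5)  cross = 8·4.5 − 11·4 = -8.0000; (r_i+r_j)·cross = 19·-8.0000 = -152.0000
edge 2: (11,4.5)→(13,5.5)  cross = 11·5.5 − 13·4.5 = 2.0000; (r_i+r_j)·cross = 24·2.0000 = 48.0000
edge 3: (13,5.5)→(20,22)  cross = 13·22 − 20·5.5 = 176.0000; (r_i+r_j)·cross = 33·176.0000 = 5808.0000
edge 4: (20,22)→(19,27.5)  cross = 20·27.5 − 19·22 = 132.0000; (r_i+r_j)·cross = 39·132.0000 = 5148.0000
edge 5: (19,27.5)→(14,32.5)  cross = 19·32.5 − 14·27.5 = 232.5000; (r_i+r_j)·cross = 33·232.5000 = 7672.5000
edge 6: (14,32.5)→(4.5,39.5)  cross = 14·39.5 − 4.5·32.5 = 406.7500; (r_i+r_j)·cross = 18.5·406.7500 = 7524.8750
edge 7: (4.5,39.5)→(1.5,31.5)  cross = 4.5·31.5 − 1.5·39.5 = 82.5000; (r_i+r_j)·cross = 6·82.5000 = 495.0000
edge 8: (1.5,31.5)→(1.5,6)  cross = 1.5·6 − 1.5·31.5 = -38.2500; (r_i+r_j)·cross = 3·-38.2500 = -114.7500
Σcross = 943.5000 → A = |Σcross|/2 = 471.7500 mm²
Σ(r_i+r_j)·cross = 26030.6250 → first moment M = |Σ|/6 = 4338.4375
R_c = M/A = 4338.4375/471.7500 = 9.1965 mm
θ = 143° = 2.495821 rad
V = θ·R_c·A = 2.495821·9.1965·471.7500 = 10827.963 mm³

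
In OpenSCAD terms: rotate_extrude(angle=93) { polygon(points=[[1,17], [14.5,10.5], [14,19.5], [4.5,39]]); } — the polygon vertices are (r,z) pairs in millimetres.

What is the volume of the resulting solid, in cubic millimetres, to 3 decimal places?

Volume = 2406.261 mm³

Profile (r,z), 4 vertices: (1,17) (14.5,10.5) (14,19.5) (4.5,39)
edge 0: (1,17)→(14.5,10.5)  cross = 1·10.5 − 14.5·17 = -236.0000; (r_i+r_j)·cross = 15.5·-236.0000 = -3658.0000
edge 1: (14.5,10.5)→(14,19.5)  cross = 14.5·19.5 − 14·10.5 = 135.7500; (r_i+r_j)·cross = 28.5·135.7500 = 3868.8750
edge 2: (14,19.5)→(4.5,39)  cross = 14·39 − 4.5·19.5 = 458.2500; (r_i+r_j)·cross = 18.5·458.2500 = 8477.6250
edge 3: (4.5,39)→(1,17)  cross = 4.5·17 − 1·39 = 37.5000; (r_i+r_j)·cross = 5.5·37.5000 = 206.2500
Σcross = 395.5000 → A = |Σcross|/2 = 197.7500 mm²
Σ(r_i+r_j)·cross = 8894.7500 → first moment M = |Σ|/6 = 1482.4583
R_c = M/A = 1482.4583/197.7500 = 7.4966 mm
θ = 93° = 1.623156 rad
V = θ·R_c·A = 1.623156·7.4966·197.7500 = 2406.261 mm³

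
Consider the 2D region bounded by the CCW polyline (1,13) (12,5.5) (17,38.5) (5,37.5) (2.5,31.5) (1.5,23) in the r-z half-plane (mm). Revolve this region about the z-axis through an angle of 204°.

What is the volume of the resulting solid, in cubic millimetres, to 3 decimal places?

Profile (r,z), 6 vertices: (1,13) (12,5.5) (17,38.5) (5,37.5) (2.5,31.5) (1.5,23)
edge 0: (1,13)→(12,5.5)  cross = 1·5.5 − 12·13 = -150.5000; (r_i+r_j)·cross = 13·-150.5000 = -1956.5000
edge 1: (12,5.5)→(17,38.5)  cross = 12·38.5 − 17·5.5 = 368.5000; (r_i+r_j)·cross = 29·368.5000 = 10686.5000
edge 2: (17,38.5)→(5,37.5)  cross = 17·37.5 − 5·38.5 = 445.0000; (r_i+r_j)·cross = 22·445.0000 = 9790.0000
edge 3: (5,37.5)→(2.5,31.5)  cross = 5·31.5 − 2.5·37.5 = 63.7500; (r_i+r_j)·cross = 7.5·63.7500 = 478.1250
edge 4: (2.5,31.5)→(1.5,23)  cross = 2.5·23 − 1.5·31.5 = 10.2500; (r_i+r_j)·cross = 4·10.2500 = 41.0000
edge 5: (1.5,23)→(1,13)  cross = 1.5·13 − 1·23 = -3.5000; (r_i+r_j)·cross = 2.5·-3.5000 = -8.7500
Σcross = 733.5000 → A = |Σcross|/2 = 366.7500 mm²
Σ(r_i+r_j)·cross = 19030.3750 → first moment M = |Σ|/6 = 3171.7292
R_c = M/A = 3171.7292/366.7500 = 8.6482 mm
θ = 204° = 3.560472 rad
V = θ·R_c·A = 3.560472·8.6482·366.7500 = 11292.852 mm³

Volume = 11292.852 mm³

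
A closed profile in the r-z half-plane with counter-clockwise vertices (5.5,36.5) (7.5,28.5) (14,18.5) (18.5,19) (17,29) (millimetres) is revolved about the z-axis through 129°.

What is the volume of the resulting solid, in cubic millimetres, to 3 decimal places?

Profile (r,z), 5 vertices: (5.5,36.5) (7.5,28.5) (14,18.5) (18.5,19) (17,29)
edge 0: (5.5,36.5)→(7.5,28.5)  cross = 5.5·28.5 − 7.5·36.5 = -117.0000; (r_i+r_j)·cross = 13·-117.0000 = -1521.0000
edge 1: (7.5,28.5)→(14,18.5)  cross = 7.5·18.5 − 14·28.5 = -260.2500; (r_i+r_j)·cross = 21.5·-260.2500 = -5595.3750
edge 2: (14,18.5)→(18.5,19)  cross = 14·19 − 18.5·18.5 = -76.2500; (r_i+r_j)·cross = 32.5·-76.2500 = -2478.1250
edge 3: (18.5,19)→(17,29)  cross = 18.5·29 − 17·19 = 213.5000; (r_i+r_j)·cross = 35.5·213.5000 = 7579.2500
edge 4: (17,29)→(5.5,36.5)  cross = 17·36.5 − 5.5·29 = 461.0000; (r_i+r_j)·cross = 22.5·461.0000 = 10372.5000
Σcross = 221.0000 → A = |Σcross|/2 = 110.5000 mm²
Σ(r_i+r_j)·cross = 8357.2500 → first moment M = |Σ|/6 = 1392.8750
R_c = M/A = 1392.8750/110.5000 = 12.6052 mm
θ = 129° = 2.251475 rad
V = θ·R_c·A = 2.251475·12.6052·110.5000 = 3136.023 mm³

Volume = 3136.023 mm³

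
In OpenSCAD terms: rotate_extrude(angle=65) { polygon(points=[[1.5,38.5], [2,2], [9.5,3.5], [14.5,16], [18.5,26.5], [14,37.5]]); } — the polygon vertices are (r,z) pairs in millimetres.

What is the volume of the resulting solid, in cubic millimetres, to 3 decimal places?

Profile (r,z), 6 vertices: (1.5,38.5) (2,2) (9.5,3.5) (14.5,16) (18.5,26.5) (14,37.5)
edge 0: (1.5,38.5)→(2,2)  cross = 1.5·2 − 2·38.5 = -74.0000; (r_i+r_j)·cross = 3.5·-74.0000 = -259.0000
edge 1: (2,2)→(9.5,3.5)  cross = 2·3.5 − 9.5·2 = -12.0000; (r_i+r_j)·cross = 11.5·-12.0000 = -138.0000
edge 2: (9.5,3.5)→(14.5,16)  cross = 9.5·16 − 14.5·3.5 = 101.2500; (r_i+r_j)·cross = 24·101.2500 = 2430.0000
edge 3: (14.5,16)→(18.5,26.5)  cross = 14.5·26.5 − 18.5·16 = 88.2500; (r_i+r_j)·cross = 33·88.2500 = 2912.2500
edge 4: (18.5,26.5)→(14,37.5)  cross = 18.5·37.5 − 14·26.5 = 322.7500; (r_i+r_j)·cross = 32.5·322.7500 = 10489.3750
edge 5: (14,37.5)→(1.5,38.5)  cross = 14·38.5 − 1.5·37.5 = 482.7500; (r_i+r_j)·cross = 15.5·482.7500 = 7482.6250
Σcross = 909.0000 → A = |Σcross|/2 = 454.5000 mm²
Σ(r_i+r_j)·cross = 22917.2500 → first moment M = |Σ|/6 = 3819.5417
R_c = M/A = 3819.5417/454.5000 = 8.4038 mm
θ = 65° = 1.134464 rad
V = θ·R_c·A = 1.134464·8.4038·454.5000 = 4333.133 mm³

Volume = 4333.133 mm³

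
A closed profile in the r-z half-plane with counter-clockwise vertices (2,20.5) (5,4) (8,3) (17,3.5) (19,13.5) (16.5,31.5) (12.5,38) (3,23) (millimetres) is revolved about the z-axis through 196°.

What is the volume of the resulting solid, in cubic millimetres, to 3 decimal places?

Volume = 15553.800 mm³

Profile (r,z), 8 vertices: (2,20.5) (5,4) (8,3) (17,3.5) (19,13.5) (16.5,31.5) (12.5,38) (3,23)
edge 0: (2,20.5)→(5,4)  cross = 2·4 − 5·20.5 = -94.5000; (r_i+r_j)·cross = 7·-94.5000 = -661.5000
edge 1: (5,4)→(8,3)  cross = 5·3 − 8·4 = -17.0000; (r_i+r_j)·cross = 13·-17.0000 = -221.0000
edge 2: (8,3)→(17,3.5)  cross = 8·3.5 − 17·3 = -23.0000; (r_i+r_j)·cross = 25·-23.0000 = -575.0000
edge 3: (17,3.5)→(19,13.5)  cross = 17·13.5 − 19·3.5 = 163.0000; (r_i+r_j)·cross = 36·163.0000 = 5868.0000
edge 4: (19,13.5)→(16.5,31.5)  cross = 19·31.5 − 16.5·13.5 = 375.7500; (r_i+r_j)·cross = 35.5·375.7500 = 13339.1250
edge 5: (16.5,31.5)→(12.5,38)  cross = 16.5·38 − 12.5·31.5 = 233.2500; (r_i+r_j)·cross = 29·233.2500 = 6764.2500
edge 6: (12.5,38)→(3,23)  cross = 12.5·23 − 3·38 = 173.5000; (r_i+r_j)·cross = 15.5·173.5000 = 2689.2500
edge 7: (3,23)→(2,20.5)  cross = 3·20.5 − 2·23 = 15.5000; (r_i+r_j)·cross = 5·15.5000 = 77.5000
Σcross = 826.5000 → A = |Σcross|/2 = 413.2500 mm²
Σ(r_i+r_j)·cross = 27280.6250 → first moment M = |Σ|/6 = 4546.7708
R_c = M/A = 4546.7708/413.2500 = 11.0025 mm
θ = 196° = 3.420845 rad
V = θ·R_c·A = 3.420845·11.0025·413.2500 = 15553.800 mm³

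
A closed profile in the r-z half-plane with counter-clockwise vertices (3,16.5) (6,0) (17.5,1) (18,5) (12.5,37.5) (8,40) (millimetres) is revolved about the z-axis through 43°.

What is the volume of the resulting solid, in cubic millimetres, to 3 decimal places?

Volume = 3080.830 mm³

Profile (r,z), 6 vertices: (3,16.5) (6,0) (17.5,1) (18,5) (12.5,37.5) (8,40)
edge 0: (3,16.5)→(6,0)  cross = 3·0 − 6·16.5 = -99.0000; (r_i+r_j)·cross = 9·-99.0000 = -891.0000
edge 1: (6,0)→(17.5,1)  cross = 6·1 − 17.5·0 = 6.0000; (r_i+r_j)·cross = 23.5·6.0000 = 141.0000
edge 2: (17.5,1)→(18,5)  cross = 17.5·5 − 18·1 = 69.5000; (r_i+r_j)·cross = 35.5·69.5000 = 2467.2500
edge 3: (18,5)→(12.5,37.5)  cross = 18·37.5 − 12.5·5 = 612.5000; (r_i+r_j)·cross = 30.5·612.5000 = 18681.2500
edge 4: (12.5,37.5)→(8,40)  cross = 12.5·40 − 8·37.5 = 200.0000; (r_i+r_j)·cross = 20.5·200.0000 = 4100.0000
edge 5: (8,40)→(3,16.5)  cross = 8·16.5 − 3·40 = 12.0000; (r_i+r_j)·cross = 11·12.0000 = 132.0000
Σcross = 801.0000 → A = |Σcross|/2 = 400.5000 mm²
Σ(r_i+r_j)·cross = 24630.5000 → first moment M = |Σ|/6 = 4105.0833
R_c = M/A = 4105.0833/400.5000 = 10.2499 mm
θ = 43° = 0.750492 rad
V = θ·R_c·A = 0.750492·10.2499·400.5000 = 3080.830 mm³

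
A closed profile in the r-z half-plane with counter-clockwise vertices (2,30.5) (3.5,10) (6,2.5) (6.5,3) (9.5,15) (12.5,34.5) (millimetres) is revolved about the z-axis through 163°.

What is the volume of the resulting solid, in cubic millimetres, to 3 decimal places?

Volume = 3686.499 mm³

Profile (r,z), 6 vertices: (2,30.5) (3.5,10) (6,2.5) (6.5,3) (9.5,15) (12.5,34.5)
edge 0: (2,30.5)→(3.5,10)  cross = 2·10 − 3.5·30.5 = -86.7500; (r_i+r_j)·cross = 5.5·-86.7500 = -477.1250
edge 1: (3.5,10)→(6,2.5)  cross = 3.5·2.5 − 6·10 = -51.2500; (r_i+r_j)·cross = 9.5·-51.2500 = -486.8750
edge 2: (6,2.5)→(6.5,3)  cross = 6·3 − 6.5·2.5 = 1.7500; (r_i+r_j)·cross = 12.5·1.7500 = 21.8750
edge 3: (6.5,3)→(9.5,15)  cross = 6.5·15 − 9.5·3 = 69.0000; (r_i+r_j)·cross = 16·69.0000 = 1104.0000
edge 4: (9.5,15)→(12.5,34.5)  cross = 9.5·34.5 − 12.5·15 = 140.2500; (r_i+r_j)·cross = 22·140.2500 = 3085.5000
edge 5: (12.5,34.5)→(2,30.5)  cross = 12.5·30.5 − 2·34.5 = 312.2500; (r_i+r_j)·cross = 14.5·312.2500 = 4527.6250
Σcross = 385.2500 → A = |Σcross|/2 = 192.6250 mm²
Σ(r_i+r_j)·cross = 7775.0000 → first moment M = |Σ|/6 = 1295.8333
R_c = M/A = 1295.8333/192.6250 = 6.7272 mm
θ = 163° = 2.844887 rad
V = θ·R_c·A = 2.844887·6.7272·192.6250 = 3686.499 mm³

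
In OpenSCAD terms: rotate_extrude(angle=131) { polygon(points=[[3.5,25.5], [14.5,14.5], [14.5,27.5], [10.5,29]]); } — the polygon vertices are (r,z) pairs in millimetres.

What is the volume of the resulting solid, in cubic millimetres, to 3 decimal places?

Profile (r,z), 4 vertices: (3.5,25.5) (14.5,14.5) (14.5,27.5) (10.5,29)
edge 0: (3.5,25.5)→(14.5,14.5)  cross = 3.5·14.5 − 14.5·25.5 = -319.0000; (r_i+r_j)·cross = 18·-319.0000 = -5742.0000
edge 1: (14.5,14.5)→(14.5,27.5)  cross = 14.5·27.5 − 14.5·14.5 = 188.5000; (r_i+r_j)·cross = 29·188.5000 = 5466.5000
edge 2: (14.5,27.5)→(10.5,29)  cross = 14.5·29 − 10.5·27.5 = 131.7500; (r_i+r_j)·cross = 25·131.7500 = 3293.7500
edge 3: (10.5,29)→(3.5,25.5)  cross = 10.5·25.5 − 3.5·29 = 166.2500; (r_i+r_j)·cross = 14·166.2500 = 2327.5000
Σcross = 167.5000 → A = |Σcross|/2 = 83.7500 mm²
Σ(r_i+r_j)·cross = 5345.7500 → first moment M = |Σ|/6 = 890.9583
R_c = M/A = 890.9583/83.7500 = 10.6383 mm
θ = 131° = 2.286381 rad
V = θ·R_c·A = 2.286381·10.6383·83.7500 = 2037.070 mm³

Volume = 2037.070 mm³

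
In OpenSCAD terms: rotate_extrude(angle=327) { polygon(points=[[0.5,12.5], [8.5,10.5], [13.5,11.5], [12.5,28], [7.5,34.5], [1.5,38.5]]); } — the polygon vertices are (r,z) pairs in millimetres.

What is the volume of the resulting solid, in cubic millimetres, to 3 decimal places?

Volume = 10244.947 mm³

Profile (r,z), 6 vertices: (0.5,12.5) (8.5,10.5) (13.5,11.5) (12.5,28) (7.5,34.5) (1.5,38.5)
edge 0: (0.5,12.5)→(8.5,10.5)  cross = 0.5·10.5 − 8.5·12.5 = -101.0000; (r_i+r_j)·cross = 9·-101.0000 = -909.0000
edge 1: (8.5,10.5)→(13.5,11.5)  cross = 8.5·11.5 − 13.5·10.5 = -44.0000; (r_i+r_j)·cross = 22·-44.0000 = -968.0000
edge 2: (13.5,11.5)→(12.5,28)  cross = 13.5·28 − 12.5·11.5 = 234.2500; (r_i+r_j)·cross = 26·234.2500 = 6090.5000
edge 3: (12.5,28)→(7.5,34.5)  cross = 12.5·34.5 − 7.5·28 = 221.2500; (r_i+r_j)·cross = 20·221.2500 = 4425.0000
edge 4: (7.5,34.5)→(1.5,38.5)  cross = 7.5·38.5 − 1.5·34.5 = 237.0000; (r_i+r_j)·cross = 9·237.0000 = 2133.0000
edge 5: (1.5,38.5)→(0.5,12.5)  cross = 1.5·12.5 − 0.5·38.5 = -0.5000; (r_i+r_j)·cross = 2·-0.5000 = -1.0000
Σcross = 547.0000 → A = |Σcross|/2 = 273.5000 mm²
Σ(r_i+r_j)·cross = 10770.5000 → first moment M = |Σ|/6 = 1795.0833
R_c = M/A = 1795.0833/273.5000 = 6.5634 mm
θ = 327° = 5.707227 rad
V = θ·R_c·A = 5.707227·6.5634·273.5000 = 10244.947 mm³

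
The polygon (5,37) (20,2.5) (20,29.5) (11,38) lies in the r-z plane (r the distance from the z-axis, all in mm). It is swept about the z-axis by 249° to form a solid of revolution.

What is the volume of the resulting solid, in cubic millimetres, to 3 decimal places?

Profile (r,z), 4 vertices: (5,37) (20,2.5) (20,29.5) (11,38)
edge 0: (5,37)→(20,2.5)  cross = 5·2.5 − 20·37 = -727.5000; (r_i+r_j)·cross = 25·-727.5000 = -18187.5000
edge 1: (20,2.5)→(20,29.5)  cross = 20·29.5 − 20·2.5 = 540.0000; (r_i+r_j)·cross = 40·540.0000 = 21600.0000
edge 2: (20,29.5)→(11,38)  cross = 20·38 − 11·29.5 = 435.5000; (r_i+r_j)·cross = 31·435.5000 = 13500.5000
edge 3: (11,38)→(5,37)  cross = 11·37 − 5·38 = 217.0000; (r_i+r_j)·cross = 16·217.0000 = 3472.0000
Σcross = 465.0000 → A = |Σcross|/2 = 232.5000 mm²
Σ(r_i+r_j)·cross = 20385.0000 → first moment M = |Σ|/6 = 3397.5000
R_c = M/A = 3397.5000/232.5000 = 14.6129 mm
θ = 249° = 4.345870 rad
V = θ·R_c·A = 4.345870·14.6129·232.5000 = 14765.093 mm³

Volume = 14765.093 mm³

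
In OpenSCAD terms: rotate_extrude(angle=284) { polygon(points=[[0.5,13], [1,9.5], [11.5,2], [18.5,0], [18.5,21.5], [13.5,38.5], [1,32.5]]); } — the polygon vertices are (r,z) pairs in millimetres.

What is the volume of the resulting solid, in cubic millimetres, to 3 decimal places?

Volume = 26069.535 mm³

Profile (r,z), 7 vertices: (0.5,13) (1,9.5) (11.5,2) (18.5,0) (18.5,21.5) (13.5,38.5) (1,32.5)
edge 0: (0.5,13)→(1,9.5)  cross = 0.5·9.5 − 1·13 = -8.2500; (r_i+r_j)·cross = 1.5·-8.2500 = -12.3750
edge 1: (1,9.5)→(11.5,2)  cross = 1·2 − 11.5·9.5 = -107.2500; (r_i+r_j)·cross = 12.5·-107.2500 = -1340.6250
edge 2: (11.5,2)→(18.5,0)  cross = 11.5·0 − 18.5·2 = -37.0000; (r_i+r_j)·cross = 30·-37.0000 = -1110.0000
edge 3: (18.5,0)→(18.5,21.5)  cross = 18.5·21.5 − 18.5·0 = 397.7500; (r_i+r_j)·cross = 37·397.7500 = 14716.7500
edge 4: (18.5,21.5)→(13.5,38.5)  cross = 18.5·38.5 − 13.5·21.5 = 422.0000; (r_i+r_j)·cross = 32·422.0000 = 13504.0000
edge 5: (13.5,38.5)→(1,32.5)  cross = 13.5·32.5 − 1·38.5 = 400.2500; (r_i+r_j)·cross = 14.5·400.2500 = 5803.6250
edge 6: (1,32.5)→(0.5,13)  cross = 1·13 − 0.5·32.5 = -3.2500; (r_i+r_j)·cross = 1.5·-3.2500 = -4.8750
Σcross = 1064.2500 → A = |Σcross|/2 = 532.1250 mm²
Σ(r_i+r_j)·cross = 31556.5000 → first moment M = |Σ|/6 = 5259.4167
R_c = M/A = 5259.4167/532.1250 = 9.8838 mm
θ = 284° = 4.956735 rad
V = θ·R_c·A = 4.956735·9.8838·532.1250 = 26069.535 mm³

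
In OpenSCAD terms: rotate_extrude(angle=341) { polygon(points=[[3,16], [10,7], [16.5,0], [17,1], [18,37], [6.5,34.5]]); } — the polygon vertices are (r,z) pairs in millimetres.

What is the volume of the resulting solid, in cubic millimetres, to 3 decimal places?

Volume = 26183.944 mm³

Profile (r,z), 6 vertices: (3,16) (10,7) (16.5,0) (17,1) (18,37) (6.5,34.5)
edge 0: (3,16)→(10,7)  cross = 3·7 − 10·16 = -139.0000; (r_i+r_j)·cross = 13·-139.0000 = -1807.0000
edge 1: (10,7)→(16.5,0)  cross = 10·0 − 16.5·7 = -115.5000; (r_i+r_j)·cross = 26.5·-115.5000 = -3060.7500
edge 2: (16.5,0)→(17,1)  cross = 16.5·1 − 17·0 = 16.5000; (r_i+r_j)·cross = 33.5·16.5000 = 552.7500
edge 3: (17,1)→(18,37)  cross = 17·37 − 18·1 = 611.0000; (r_i+r_j)·cross = 35·611.0000 = 21385.0000
edge 4: (18,37)→(6.5,34.5)  cross = 18·34.5 − 6.5·37 = 380.5000; (r_i+r_j)·cross = 24.5·380.5000 = 9322.2500
edge 5: (6.5,34.5)→(3,16)  cross = 6.5·16 − 3·34.5 = 0.5000; (r_i+r_j)·cross = 9.5·0.5000 = 4.7500
Σcross = 754.0000 → A = |Σcross|/2 = 377.0000 mm²
Σ(r_i+r_j)·cross = 26397.0000 → first moment M = |Σ|/6 = 4399.5000
R_c = M/A = 4399.5000/377.0000 = 11.6698 mm
θ = 341° = 5.951573 rad
V = θ·R_c·A = 5.951573·11.6698·377.0000 = 26183.944 mm³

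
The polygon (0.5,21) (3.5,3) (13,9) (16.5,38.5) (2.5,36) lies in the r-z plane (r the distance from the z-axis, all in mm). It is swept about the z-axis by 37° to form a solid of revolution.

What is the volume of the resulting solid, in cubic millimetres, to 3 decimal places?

Volume = 2102.310 mm³

Profile (r,z), 5 vertices: (0.5,21) (3.5,3) (13,9) (16.5,38.5) (2.5,36)
edge 0: (0.5,21)→(3.5,3)  cross = 0.5·3 − 3.5·21 = -72.0000; (r_i+r_j)·cross = 4·-72.0000 = -288.0000
edge 1: (3.5,3)→(13,9)  cross = 3.5·9 − 13·3 = -7.5000; (r_i+r_j)·cross = 16.5·-7.5000 = -123.7500
edge 2: (13,9)→(16.5,38.5)  cross = 13·38.5 − 16.5·9 = 352.0000; (r_i+r_j)·cross = 29.5·352.0000 = 10384.0000
edge 3: (16.5,38.5)→(2.5,36)  cross = 16.5·36 − 2.5·38.5 = 497.7500; (r_i+r_j)·cross = 19·497.7500 = 9457.2500
edge 4: (2.5,36)→(0.5,21)  cross = 2.5·21 − 0.5·36 = 34.5000; (r_i+r_j)·cross = 3·34.5000 = 103.5000
Σcross = 804.7500 → A = |Σcross|/2 = 402.3750 mm²
Σ(r_i+r_j)·cross = 19533.0000 → first moment M = |Σ|/6 = 3255.5000
R_c = M/A = 3255.5000/402.3750 = 8.0907 mm
θ = 37° = 0.645772 rad
V = θ·R_c·A = 0.645772·8.0907·402.3750 = 2102.310 mm³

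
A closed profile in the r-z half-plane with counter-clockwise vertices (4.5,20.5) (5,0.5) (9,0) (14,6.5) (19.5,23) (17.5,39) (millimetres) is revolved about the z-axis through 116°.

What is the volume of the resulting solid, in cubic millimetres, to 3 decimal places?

Profile (r,z), 6 vertices: (4.5,20.5) (5,0.5) (9,0) (14,6.5) (19.5,23) (17.5,39)
edge 0: (4.5,20.5)→(5,0.5)  cross = 4.5·0.5 − 5·20.5 = -100.2500; (r_i+r_j)·cross = 9.5·-100.2500 = -952.3750
edge 1: (5,0.5)→(9,0)  cross = 5·0 − 9·0.5 = -4.5000; (r_i+r_j)·cross = 14·-4.5000 = -63.0000
edge 2: (9,0)→(14,6.5)  cross = 9·6.5 − 14·0 = 58.5000; (r_i+r_j)·cross = 23·58.5000 = 1345.5000
edge 3: (14,6.5)→(19.5,23)  cross = 14·23 − 19.5·6.5 = 195.2500; (r_i+r_j)·cross = 33.5·195.2500 = 6540.8750
edge 4: (19.5,23)→(17.5,39)  cross = 19.5·39 − 17.5·23 = 358.0000; (r_i+r_j)·cross = 37·358.0000 = 13246.0000
edge 5: (17.5,39)→(4.5,20.5)  cross = 17.5·20.5 − 4.5·39 = 183.2500; (r_i+r_j)·cross = 22·183.2500 = 4031.5000
Σcross = 690.2500 → A = |Σcross|/2 = 345.1250 mm²
Σ(r_i+r_j)·cross = 24148.5000 → first moment M = |Σ|/6 = 4024.7500
R_c = M/A = 4024.7500/345.1250 = 11.6617 mm
θ = 116° = 2.024582 rad
V = θ·R_c·A = 2.024582·11.6617·345.1250 = 8148.436 mm³

Volume = 8148.436 mm³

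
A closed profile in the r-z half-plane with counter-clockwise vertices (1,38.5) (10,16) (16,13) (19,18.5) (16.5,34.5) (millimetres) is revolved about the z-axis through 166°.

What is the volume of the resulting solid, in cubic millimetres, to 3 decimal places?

Volume = 8366.765 mm³

Profile (r,z), 5 vertices: (1,38.5) (10,16) (16,13) (19,18.5) (16.5,34.5)
edge 0: (1,38.5)→(10,16)  cross = 1·16 − 10·38.5 = -369.0000; (r_i+r_j)·cross = 11·-369.0000 = -4059.0000
edge 1: (10,16)→(16,13)  cross = 10·13 − 16·16 = -126.0000; (r_i+r_j)·cross = 26·-126.0000 = -3276.0000
edge 2: (16,13)→(19,18.5)  cross = 16·18.5 − 19·13 = 49.0000; (r_i+r_j)·cross = 35·49.0000 = 1715.0000
edge 3: (19,18.5)→(16.5,34.5)  cross = 19·34.5 − 16.5·18.5 = 350.2500; (r_i+r_j)·cross = 35.5·350.2500 = 12433.8750
edge 4: (16.5,34.5)→(1,38.5)  cross = 16.5·38.5 − 1·34.5 = 600.7500; (r_i+r_j)·cross = 17.5·600.7500 = 10513.1250
Σcross = 505.0000 → A = |Σcross|/2 = 252.5000 mm²
Σ(r_i+r_j)·cross = 17327.0000 → first moment M = |Σ|/6 = 2887.8333
R_c = M/A = 2887.8333/252.5000 = 11.4370 mm
θ = 166° = 2.897247 rad
V = θ·R_c·A = 2.897247·11.4370·252.5000 = 8366.765 mm³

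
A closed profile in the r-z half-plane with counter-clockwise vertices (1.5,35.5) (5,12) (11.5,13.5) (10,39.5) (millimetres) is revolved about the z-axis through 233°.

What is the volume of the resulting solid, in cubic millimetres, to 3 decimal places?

Profile (r,z), 4 vertices: (1.5,35.5) (5,12) (11.5,13.5) (10,39.5)
edge 0: (1.5,35.5)→(5,12)  cross = 1.5·12 − 5·35.5 = -159.5000; (r_i+r_j)·cross = 6.5·-159.5000 = -1036.7500
edge 1: (5,12)→(11.5,13.5)  cross = 5·13.5 − 11.5·12 = -70.5000; (r_i+r_j)·cross = 16.5·-70.5000 = -1163.2500
edge 2: (11.5,13.5)→(10,39.5)  cross = 11.5·39.5 − 10·13.5 = 319.2500; (r_i+r_j)·cross = 21.5·319.2500 = 6863.8750
edge 3: (10,39.5)→(1.5,35.5)  cross = 10·35.5 − 1.5·39.5 = 295.7500; (r_i+r_j)·cross = 11.5·295.7500 = 3401.1250
Σcross = 385.0000 → A = |Σcross|/2 = 192.5000 mm²
Σ(r_i+r_j)·cross = 8065.0000 → first moment M = |Σ|/6 = 1344.1667
R_c = M/A = 1344.1667/192.5000 = 6.9827 mm
θ = 233° = 4.066617 rad
V = θ·R_c·A = 4.066617·6.9827·192.5000 = 5466.211 mm³

Volume = 5466.211 mm³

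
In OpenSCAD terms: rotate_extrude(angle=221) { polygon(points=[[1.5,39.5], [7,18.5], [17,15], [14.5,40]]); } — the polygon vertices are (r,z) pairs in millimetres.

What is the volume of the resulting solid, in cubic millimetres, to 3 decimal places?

Volume = 10048.189 mm³

Profile (r,z), 4 vertices: (1.5,39.5) (7,18.5) (17,15) (14.5,40)
edge 0: (1.5,39.5)→(7,18.5)  cross = 1.5·18.5 − 7·39.5 = -248.7500; (r_i+r_j)·cross = 8.5·-248.7500 = -2114.3750
edge 1: (7,18.5)→(17,15)  cross = 7·15 − 17·18.5 = -209.5000; (r_i+r_j)·cross = 24·-209.5000 = -5028.0000
edge 2: (17,15)→(14.5,40)  cross = 17·40 − 14.5·15 = 462.5000; (r_i+r_j)·cross = 31.5·462.5000 = 14568.7500
edge 3: (14.5,40)→(1.5,39.5)  cross = 14.5·39.5 − 1.5·40 = 512.7500; (r_i+r_j)·cross = 16·512.7500 = 8204.0000
Σcross = 517.0000 → A = |Σcross|/2 = 258.5000 mm²
Σ(r_i+r_j)·cross = 15630.3750 → first moment M = |Σ|/6 = 2605.0625
R_c = M/A = 2605.0625/258.5000 = 10.0776 mm
θ = 221° = 3.857178 rad
V = θ·R_c·A = 3.857178·10.0776·258.5000 = 10048.189 mm³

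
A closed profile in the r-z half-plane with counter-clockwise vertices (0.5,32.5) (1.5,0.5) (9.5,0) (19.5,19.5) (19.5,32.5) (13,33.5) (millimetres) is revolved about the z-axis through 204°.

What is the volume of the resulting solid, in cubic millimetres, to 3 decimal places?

Profile (r,z), 6 vertices: (0.5,32.5) (1.5,0.5) (9.5,0) (19.5,19.5) (19.5,32.5) (13,33.5)
edge 0: (0.5,32.5)→(1.5,0.5)  cross = 0.5·0.5 − 1.5·32.5 = -48.5000; (r_i+r_j)·cross = 2·-48.5000 = -97.0000
edge 1: (1.5,0.5)→(9.5,0)  cross = 1.5·0 − 9.5·0.5 = -4.7500; (r_i+r_j)·cross = 11·-4.7500 = -52.2500
edge 2: (9.5,0)→(19.5,19.5)  cross = 9.5·19.5 − 19.5·0 = 185.2500; (r_i+r_j)·cross = 29·185.2500 = 5372.2500
edge 3: (19.5,19.5)→(19.5,32.5)  cross = 19.5·32.5 − 19.5·19.5 = 253.5000; (r_i+r_j)·cross = 39·253.5000 = 9886.5000
edge 4: (19.5,32.5)→(13,33.5)  cross = 19.5·33.5 − 13·32.5 = 230.7500; (r_i+r_j)·cross = 32.5·230.7500 = 7499.3750
edge 5: (13,33.5)→(0.5,32.5)  cross = 13·32.5 − 0.5·33.5 = 405.7500; (r_i+r_j)·cross = 13.5·405.7500 = 5477.6250
Σcross = 1022.0000 → A = |Σcross|/2 = 511.0000 mm²
Σ(r_i+r_j)·cross = 28086.5000 → first moment M = |Σ|/6 = 4681.0833
R_c = M/A = 4681.0833/511.0000 = 9.1606 mm
θ = 204° = 3.560472 rad
V = θ·R_c·A = 3.560472·9.1606·511.0000 = 16666.865 mm³

Volume = 16666.865 mm³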